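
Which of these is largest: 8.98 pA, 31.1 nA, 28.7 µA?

8.98 pA = 0.00000000000898 A
31.1 nA = 0.0000000311 A
28.7 µA = 0.0000287 A

28.7 µA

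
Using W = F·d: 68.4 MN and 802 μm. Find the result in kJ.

68.4 × 10⁶ × 802 × 10⁻⁶ = 54856.8 J

54.8568 kJ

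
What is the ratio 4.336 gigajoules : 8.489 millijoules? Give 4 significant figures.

510800000000

(4.336e9) / (8.489e-3) = 0.51078e12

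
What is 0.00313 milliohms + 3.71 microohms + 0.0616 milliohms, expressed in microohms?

68.44 microohms

In microohms:
  0.00313 milliohms = 0.00313 × 10³ microohms = 3.13
  3.71 microohms → 3.71
  0.0616 milliohms = 0.0616 × 10³ microohms = 61.6
Sum: 3.13 + 3.71 + 61.6 = 68.44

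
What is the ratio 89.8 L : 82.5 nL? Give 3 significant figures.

1090000000

(89.8) / (82.5 × 10⁻⁹) = 1.088 × 10⁹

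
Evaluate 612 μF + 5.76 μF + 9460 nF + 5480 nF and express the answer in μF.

632.7 μF

In μF:
  612 μF → 612
  5.76 μF → 5.76
  9460 nF = 9460 × 10^-3 μF = 9.46
  5480 nF = 5480 × 10^-3 μF = 5.48
Sum: 612 + 5.76 + 9.46 + 5.48 = 632.7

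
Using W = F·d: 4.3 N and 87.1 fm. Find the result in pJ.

4.3 × 87.1e-15 = 374.53e-15 J

0.37453 pJ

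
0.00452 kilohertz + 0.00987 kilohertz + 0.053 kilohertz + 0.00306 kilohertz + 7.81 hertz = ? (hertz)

78.26 hertz

In hertz:
  0.00452 kilohertz = 0.00452 × 10^3 hertz = 4.52
  0.00987 kilohertz = 0.00987 × 10^3 hertz = 9.87
  0.053 kilohertz = 0.053 × 10^3 hertz = 53
  0.00306 kilohertz = 0.00306 × 10^3 hertz = 3.06
  7.81 hertz → 7.81
Sum: 4.52 + 9.87 + 53 + 3.06 + 7.81 = 78.26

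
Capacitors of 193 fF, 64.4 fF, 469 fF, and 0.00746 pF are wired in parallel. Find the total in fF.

733.86 fF

In fF:
  193 fF → 193
  64.4 fF → 64.4
  469 fF → 469
  0.00746 pF = 0.00746 × 10^3 fF = 7.46
Sum: 193 + 64.4 + 469 + 7.46 = 733.86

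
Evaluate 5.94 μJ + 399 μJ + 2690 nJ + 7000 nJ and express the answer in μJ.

In μJ:
  5.94 μJ → 5.94
  399 μJ → 399
  2690 nJ = 2690 × 10^-3 μJ = 2.69
  7000 nJ = 7000 × 10^-3 μJ = 7
Sum: 5.94 + 399 + 2.69 + 7 = 414.63

414.63 μJ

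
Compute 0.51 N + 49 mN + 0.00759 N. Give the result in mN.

566.59 mN

In mN:
  0.51 N = 0.51e3 mN = 510
  49 mN → 49
  0.00759 N = 0.00759e3 mN = 7.59
Sum: 510 + 49 + 7.59 = 566.59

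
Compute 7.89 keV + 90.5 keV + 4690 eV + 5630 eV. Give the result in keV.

108.71 keV

In keV:
  7.89 keV → 7.89
  90.5 keV → 90.5
  4690 eV = 4690 × 10⁻³ keV = 4.69
  5630 eV = 5630 × 10⁻³ keV = 5.63
Sum: 7.89 + 90.5 + 4.69 + 5.63 = 108.71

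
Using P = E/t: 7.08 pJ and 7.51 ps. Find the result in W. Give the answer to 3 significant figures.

0.943 W

(7.08 × 10⁻¹²) / (7.51 × 10⁻¹²) = 0.94274 W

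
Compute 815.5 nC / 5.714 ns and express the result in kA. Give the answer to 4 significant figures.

0.1427 kA

(815.5e-9) / (5.714e-9) = 142.72 A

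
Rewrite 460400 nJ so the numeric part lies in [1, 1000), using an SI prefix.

= 460.4 × 10^-6 J; 10^-6 is micro.

460.4 μJ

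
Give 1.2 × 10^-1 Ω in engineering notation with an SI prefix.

= 120 × 10^-3 Ω; 10^-3 is milli.

120 mΩ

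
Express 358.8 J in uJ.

358800000 uJ

(no prefix) = 1e0, micro = 1e-6; factor is 1e6.
358.8 × 1e6 = 358800000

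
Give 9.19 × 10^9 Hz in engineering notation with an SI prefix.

9.19 GHz

= 9.19 × 10^9 Hz; 10^9 is giga.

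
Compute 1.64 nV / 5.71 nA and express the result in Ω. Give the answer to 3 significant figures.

(1.64e-9) / (5.71e-9) = 0.28722 Ω

0.287 Ω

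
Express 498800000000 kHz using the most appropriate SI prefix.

498.8 THz

= 498.8e12 Hz; 1e12 is tera.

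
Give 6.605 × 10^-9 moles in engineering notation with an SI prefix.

= 6.605 × 10^-9 moles; 10^-9 is nano.

6.605 nanomoles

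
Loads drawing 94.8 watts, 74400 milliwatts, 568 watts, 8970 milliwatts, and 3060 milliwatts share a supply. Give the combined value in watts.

749.23 watts

In watts:
  94.8 watts → 94.8
  74400 milliwatts = 74400e-3 watts = 74.4
  568 watts → 568
  8970 milliwatts = 8970e-3 watts = 8.97
  3060 milliwatts = 3060e-3 watts = 3.06
Sum: 94.8 + 74.4 + 568 + 8.97 + 3.06 = 749.23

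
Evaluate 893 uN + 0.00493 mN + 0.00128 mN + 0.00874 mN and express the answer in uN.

In uN:
  893 uN → 893
  0.00493 mN = 0.00493e3 uN = 4.93
  0.00128 mN = 0.00128e3 uN = 1.28
  0.00874 mN = 0.00874e3 uN = 8.74
Sum: 893 + 4.93 + 1.28 + 8.74 = 907.95

907.95 uN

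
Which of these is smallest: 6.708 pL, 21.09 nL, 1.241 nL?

6.708 pL

6.708 pL = 0.000000000006708 L
21.09 nL = 0.00000002109 L
1.241 nL = 0.000000001241 L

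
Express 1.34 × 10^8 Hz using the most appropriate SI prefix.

134 MHz

= 134 × 10^6 Hz; 10^6 is mega.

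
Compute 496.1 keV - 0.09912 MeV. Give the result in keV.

In keV:
  496.1 keV → 496.1
  0.09912 MeV = 0.09912 × 10^3 keV = 99.12
Difference: 496.1 - 99.12 = 396.98

396.98 keV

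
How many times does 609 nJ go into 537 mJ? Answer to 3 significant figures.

(537e-3) / (609e-9) = 0.8818e6

882000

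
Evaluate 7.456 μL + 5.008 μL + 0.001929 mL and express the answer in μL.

14.393 μL

In μL:
  7.456 μL → 7.456
  5.008 μL → 5.008
  0.001929 mL = 0.001929e3 μL = 1.929
Sum: 7.456 + 5.008 + 1.929 = 14.393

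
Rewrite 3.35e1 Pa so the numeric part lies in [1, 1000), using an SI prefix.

= 33.5 Pa; mantissa already in [1, 1000).

33.5 Pa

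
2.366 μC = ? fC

micro = 10⁻⁶, femto = 10⁻¹⁵; factor is 10⁹.
2.366 × 10⁹ = 2366000000

2366000000 fC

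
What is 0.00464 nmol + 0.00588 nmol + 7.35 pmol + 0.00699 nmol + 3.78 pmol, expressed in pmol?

28.64 pmol

In pmol:
  0.00464 nmol = 0.00464 × 10^3 pmol = 4.64
  0.00588 nmol = 0.00588 × 10^3 pmol = 5.88
  7.35 pmol → 7.35
  0.00699 nmol = 0.00699 × 10^3 pmol = 6.99
  3.78 pmol → 3.78
Sum: 4.64 + 5.88 + 7.35 + 6.99 + 3.78 = 28.64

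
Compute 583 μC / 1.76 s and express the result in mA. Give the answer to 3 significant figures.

0.331 mA

(583e-6) / (1.76) = 331.25e-6 A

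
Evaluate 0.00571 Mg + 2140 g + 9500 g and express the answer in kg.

In kg:
  0.00571 Mg = 0.00571 × 10^3 kg = 5.71
  2140 g = 2140 × 10^-3 kg = 2.14
  9500 g = 9500 × 10^-3 kg = 9.5
Sum: 5.71 + 2.14 + 9.5 = 17.35

17.35 kg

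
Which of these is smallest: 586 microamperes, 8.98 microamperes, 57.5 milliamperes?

8.98 microamperes

586 microamperes = 0.000586 amperes
8.98 microamperes = 0.00000898 amperes
57.5 milliamperes = 0.0575 amperes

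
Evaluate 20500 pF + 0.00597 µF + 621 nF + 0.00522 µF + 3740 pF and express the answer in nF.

656.43 nF

In nF:
  20500 pF = 20500e-3 nF = 20.5
  0.00597 µF = 0.00597e3 nF = 5.97
  621 nF → 621
  0.00522 µF = 0.00522e3 nF = 5.22
  3740 pF = 3740e-3 nF = 3.74
Sum: 20.5 + 5.97 + 621 + 5.22 + 3.74 = 656.43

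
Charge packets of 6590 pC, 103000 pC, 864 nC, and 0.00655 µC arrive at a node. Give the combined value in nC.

In nC:
  6590 pC = 6590e-3 nC = 6.59
  103000 pC = 103000e-3 nC = 103
  864 nC → 864
  0.00655 µC = 0.00655e3 nC = 6.55
Sum: 6.59 + 103 + 864 + 6.55 = 980.14

980.14 nC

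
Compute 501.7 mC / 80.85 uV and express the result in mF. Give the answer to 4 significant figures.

6205000 mF

(501.7 × 10^-3) / (80.85 × 10^-6) = 6.20532 × 10^3 F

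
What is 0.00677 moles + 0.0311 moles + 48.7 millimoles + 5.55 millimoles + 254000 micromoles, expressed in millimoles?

In millimoles:
  0.00677 moles = 0.00677 × 10³ millimoles = 6.77
  0.0311 moles = 0.0311 × 10³ millimoles = 31.1
  48.7 millimoles → 48.7
  5.55 millimoles → 5.55
  254000 micromoles = 254000 × 10⁻³ millimoles = 254
Sum: 6.77 + 31.1 + 48.7 + 5.55 + 254 = 346.12

346.12 millimoles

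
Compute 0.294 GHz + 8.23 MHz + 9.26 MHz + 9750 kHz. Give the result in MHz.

321.24 MHz

In MHz:
  0.294 GHz = 0.294 × 10³ MHz = 294
  8.23 MHz → 8.23
  9.26 MHz → 9.26
  9750 kHz = 9750 × 10⁻³ MHz = 9.75
Sum: 294 + 8.23 + 9.26 + 9.75 = 321.24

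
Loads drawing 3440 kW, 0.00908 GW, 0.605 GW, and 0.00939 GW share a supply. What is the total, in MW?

626.91 MW

In MW:
  3440 kW = 3440 × 10⁻³ MW = 3.44
  0.00908 GW = 0.00908 × 10³ MW = 9.08
  0.605 GW = 0.605 × 10³ MW = 605
  0.00939 GW = 0.00939 × 10³ MW = 9.39
Sum: 3.44 + 9.08 + 605 + 9.39 = 626.91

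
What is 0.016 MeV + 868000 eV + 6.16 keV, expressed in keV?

890.16 keV

In keV:
  0.016 MeV = 0.016 × 10³ keV = 16
  868000 eV = 868000 × 10⁻³ keV = 868
  6.16 keV → 6.16
Sum: 16 + 868 + 6.16 = 890.16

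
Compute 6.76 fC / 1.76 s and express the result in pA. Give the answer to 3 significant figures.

0.00384 pA

(6.76e-15) / (1.76) = 3.8409e-15 A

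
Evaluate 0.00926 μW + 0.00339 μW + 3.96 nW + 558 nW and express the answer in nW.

574.61 nW

In nW:
  0.00926 μW = 0.00926 × 10^3 nW = 9.26
  0.00339 μW = 0.00339 × 10^3 nW = 3.39
  3.96 nW → 3.96
  558 nW → 558
Sum: 9.26 + 3.39 + 3.96 + 558 = 574.61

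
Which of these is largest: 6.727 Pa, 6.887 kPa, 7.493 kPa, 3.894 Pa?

7.493 kPa

6.727 Pa = 6.727 Pa
6.887 kPa = 6887 Pa
7.493 kPa = 7493 Pa
3.894 Pa = 3.894 Pa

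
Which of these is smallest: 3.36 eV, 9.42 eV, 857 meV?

3.36 eV = 3.36 eV
9.42 eV = 9.42 eV
857 meV = 0.857 eV

857 meV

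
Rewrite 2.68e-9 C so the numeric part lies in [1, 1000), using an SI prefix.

2.68 nC

= 2.68e-9 C; 1e-9 is nano.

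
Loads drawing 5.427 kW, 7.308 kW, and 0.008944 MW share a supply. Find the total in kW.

21.679 kW

In kW:
  5.427 kW → 5.427
  7.308 kW → 7.308
  0.008944 MW = 0.008944 × 10³ kW = 8.944
Sum: 5.427 + 7.308 + 8.944 = 21.679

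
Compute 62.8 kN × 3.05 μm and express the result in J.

62.8e3 × 3.05e-6 = 191.54e-3 J

0.19154 J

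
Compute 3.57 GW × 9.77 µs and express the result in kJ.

34.8789 kJ

3.57e9 × 9.77e-6 = 34.8789e3 J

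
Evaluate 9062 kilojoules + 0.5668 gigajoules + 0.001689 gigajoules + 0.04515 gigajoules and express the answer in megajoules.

In megajoules:
  9062 kilojoules = 9062e-3 megajoules = 9.062
  0.5668 gigajoules = 0.5668e3 megajoules = 566.8
  0.001689 gigajoules = 0.001689e3 megajoules = 1.689
  0.04515 gigajoules = 0.04515e3 megajoules = 45.15
Sum: 9.062 + 566.8 + 1.689 + 45.15 = 622.701

622.701 megajoules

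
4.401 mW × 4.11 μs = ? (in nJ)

18.08811 nJ

4.401e-3 × 4.11e-6 = 18.08811e-9 J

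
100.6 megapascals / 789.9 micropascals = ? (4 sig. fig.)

(100.6e6) / (789.9e-6) = 0.12736e12

127400000000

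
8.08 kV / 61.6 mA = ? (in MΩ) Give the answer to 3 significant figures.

0.131 MΩ

(8.08 × 10³) / (61.6 × 10⁻³) = 0.13117 × 10⁶ Ω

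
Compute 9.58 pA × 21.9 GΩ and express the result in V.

0.209802 V

9.58 × 10^-12 × 21.9 × 10^9 = 209.802 × 10^-3 V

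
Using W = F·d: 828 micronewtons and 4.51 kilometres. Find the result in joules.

3.73428 joules

828e-6 × 4.51e3 = 3734.28e-3 J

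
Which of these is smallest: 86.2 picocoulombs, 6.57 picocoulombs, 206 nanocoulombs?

86.2 picocoulombs = 0.0000000000862 coulombs
6.57 picocoulombs = 0.00000000000657 coulombs
206 nanocoulombs = 0.000000206 coulombs

6.57 picocoulombs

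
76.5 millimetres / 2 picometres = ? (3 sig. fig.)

38200000000

(76.5e-3) / (2e-12) = 38.25e9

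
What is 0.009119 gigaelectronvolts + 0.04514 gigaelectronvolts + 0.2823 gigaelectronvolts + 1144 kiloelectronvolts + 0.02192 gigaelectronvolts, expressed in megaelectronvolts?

In megaelectronvolts:
  0.009119 gigaelectronvolts = 0.009119 × 10^3 megaelectronvolts = 9.119
  0.04514 gigaelectronvolts = 0.04514 × 10^3 megaelectronvolts = 45.14
  0.2823 gigaelectronvolts = 0.2823 × 10^3 megaelectronvolts = 282.3
  1144 kiloelectronvolts = 1144 × 10^-3 megaelectronvolts = 1.144
  0.02192 gigaelectronvolts = 0.02192 × 10^3 megaelectronvolts = 21.92
Sum: 9.119 + 45.14 + 282.3 + 1.144 + 21.92 = 359.623

359.623 megaelectronvolts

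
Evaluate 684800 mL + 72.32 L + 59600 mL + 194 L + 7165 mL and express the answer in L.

In L:
  684800 mL = 684800 × 10⁻³ L = 684.8
  72.32 L → 72.32
  59600 mL = 59600 × 10⁻³ L = 59.6
  194 L → 194
  7165 mL = 7165 × 10⁻³ L = 7.165
Sum: 684.8 + 72.32 + 59.6 + 194 + 7.165 = 1017.885

1017.885 L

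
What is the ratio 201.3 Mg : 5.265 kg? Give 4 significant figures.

(201.3e6) / (5.265e3) = 38.234e3

38230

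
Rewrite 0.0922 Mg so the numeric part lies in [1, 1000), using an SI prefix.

92.2 kg

= 92.2 × 10^3 g; 10^3 is kilo.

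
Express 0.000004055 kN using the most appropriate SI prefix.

4.055 mN

= 4.055e-3 N; 1e-3 is milli.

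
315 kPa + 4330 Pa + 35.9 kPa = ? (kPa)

In kPa:
  315 kPa → 315
  4330 Pa = 4330e-3 kPa = 4.33
  35.9 kPa → 35.9
Sum: 315 + 4.33 + 35.9 = 355.23

355.23 kPa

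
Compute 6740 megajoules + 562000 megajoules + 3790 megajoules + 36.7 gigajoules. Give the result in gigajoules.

In gigajoules:
  6740 megajoules = 6740 × 10^-3 gigajoules = 6.74
  562000 megajoules = 562000 × 10^-3 gigajoules = 562
  3790 megajoules = 3790 × 10^-3 gigajoules = 3.79
  36.7 gigajoules → 36.7
Sum: 6.74 + 562 + 3.79 + 36.7 = 609.23

609.23 gigajoules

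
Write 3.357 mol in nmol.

(no prefix) = 10⁰, nano = 10⁻⁹; factor is 10⁹.
3.357 × 10⁹ = 3357000000

3357000000 nmol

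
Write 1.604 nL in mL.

nano = 10^-9, milli = 10^-3; factor is 10^-6.
1.604 × 10^-6 = 0.000001604

0.000001604 mL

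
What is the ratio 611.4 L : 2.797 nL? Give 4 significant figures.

218600000000

(611.4) / (2.797e-9) = 218.59e9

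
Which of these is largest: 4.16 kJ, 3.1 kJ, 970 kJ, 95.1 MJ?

4.16 kJ = 4160 J
3.1 kJ = 3100 J
970 kJ = 970000 J
95.1 MJ = 95100000 J

95.1 MJ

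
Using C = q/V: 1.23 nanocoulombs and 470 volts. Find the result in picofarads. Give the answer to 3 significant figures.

(1.23e-9) / (470) = 0.002617e-9 F

2.62 picofarads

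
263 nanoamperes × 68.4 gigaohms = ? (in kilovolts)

263 × 10⁻⁹ × 68.4 × 10⁹ = 17989.2 V

17.9892 kilovolts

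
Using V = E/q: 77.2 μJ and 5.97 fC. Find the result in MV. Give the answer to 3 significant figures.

12900 MV

(77.2 × 10^-6) / (5.97 × 10^-15) = 12.931 × 10^9 V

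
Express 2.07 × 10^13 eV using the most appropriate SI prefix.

= 20.7 × 10^12 eV; 10^12 is tera.

20.7 TeV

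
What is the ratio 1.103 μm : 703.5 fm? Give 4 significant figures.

(1.103e-6) / (703.5e-15) = 0.0015679e9

1568000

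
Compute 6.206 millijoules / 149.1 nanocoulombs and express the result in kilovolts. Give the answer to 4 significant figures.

41.62 kilovolts

(6.206e-3) / (149.1e-9) = 0.0416231e6 V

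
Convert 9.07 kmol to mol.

9070 mol

kilo = 1e3, (no prefix) = 1e0; factor is 1e3.
9.07 × 1e3 = 9070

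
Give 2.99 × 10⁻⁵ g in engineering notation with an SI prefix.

= 29.9 × 10⁻⁶ g; 10⁻⁶ is micro.

29.9 µg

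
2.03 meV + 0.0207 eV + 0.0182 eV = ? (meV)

In meV:
  2.03 meV → 2.03
  0.0207 eV = 0.0207 × 10^3 meV = 20.7
  0.0182 eV = 0.0182 × 10^3 meV = 18.2
Sum: 2.03 + 20.7 + 18.2 = 40.93

40.93 meV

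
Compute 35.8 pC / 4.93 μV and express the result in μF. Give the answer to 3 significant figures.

(35.8 × 10⁻¹²) / (4.93 × 10⁻⁶) = 7.2617 × 10⁻⁶ F

7.26 μF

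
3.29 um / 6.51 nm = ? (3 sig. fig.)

505

(3.29e-6) / (6.51e-9) = 0.5054e3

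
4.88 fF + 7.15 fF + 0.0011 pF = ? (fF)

In fF:
  4.88 fF → 4.88
  7.15 fF → 7.15
  0.0011 pF = 0.0011 × 10^3 fF = 1.1
Sum: 4.88 + 7.15 + 1.1 = 13.13

13.13 fF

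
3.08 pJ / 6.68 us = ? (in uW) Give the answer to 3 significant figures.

0.461 uW

(3.08e-12) / (6.68e-6) = 0.46108e-6 W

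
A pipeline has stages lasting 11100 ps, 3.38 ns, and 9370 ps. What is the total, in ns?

23.85 ns

In ns:
  11100 ps = 11100 × 10^-3 ns = 11.1
  3.38 ns → 3.38
  9370 ps = 9370 × 10^-3 ns = 9.37
Sum: 11.1 + 3.38 + 9.37 = 23.85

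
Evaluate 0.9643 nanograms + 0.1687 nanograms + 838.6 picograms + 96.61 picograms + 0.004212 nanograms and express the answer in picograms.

In picograms:
  0.9643 nanograms = 0.9643 × 10³ picograms = 964.3
  0.1687 nanograms = 0.1687 × 10³ picograms = 168.7
  838.6 picograms → 838.6
  96.61 picograms → 96.61
  0.004212 nanograms = 0.004212 × 10³ picograms = 4.212
Sum: 964.3 + 168.7 + 838.6 + 96.61 + 4.212 = 2072.422

2072.422 picograms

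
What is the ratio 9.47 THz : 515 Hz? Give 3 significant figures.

18400000000

(9.47e12) / (515) = 0.01839e12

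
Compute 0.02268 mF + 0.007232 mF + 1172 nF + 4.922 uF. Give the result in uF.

In uF:
  0.02268 mF = 0.02268 × 10^3 uF = 22.68
  0.007232 mF = 0.007232 × 10^3 uF = 7.232
  1172 nF = 1172 × 10^-3 uF = 1.172
  4.922 uF → 4.922
Sum: 22.68 + 7.232 + 1.172 + 4.922 = 36.006

36.006 uF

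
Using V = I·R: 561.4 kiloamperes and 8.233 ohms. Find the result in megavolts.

4.6220062 megavolts

561.4 × 10^3 × 8.233 = 4622.0062 × 10^3 V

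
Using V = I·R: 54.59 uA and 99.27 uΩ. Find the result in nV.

54.59e-6 × 99.27e-6 = 5419.1493e-12 V

5.4191493 nV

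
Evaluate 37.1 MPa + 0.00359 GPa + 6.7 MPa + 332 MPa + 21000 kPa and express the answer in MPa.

In MPa:
  37.1 MPa → 37.1
  0.00359 GPa = 0.00359 × 10³ MPa = 3.59
  6.7 MPa → 6.7
  332 MPa → 332
  21000 kPa = 21000 × 10⁻³ MPa = 21
Sum: 37.1 + 3.59 + 6.7 + 332 + 21 = 400.39

400.39 MPa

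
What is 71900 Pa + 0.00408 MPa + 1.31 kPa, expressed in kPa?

77.29 kPa

In kPa:
  71900 Pa = 71900 × 10⁻³ kPa = 71.9
  0.00408 MPa = 0.00408 × 10³ kPa = 4.08
  1.31 kPa → 1.31
Sum: 71.9 + 4.08 + 1.31 = 77.29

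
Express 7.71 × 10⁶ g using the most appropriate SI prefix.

= 7.71 × 10⁶ g; 10⁶ is mega.

7.71 Mg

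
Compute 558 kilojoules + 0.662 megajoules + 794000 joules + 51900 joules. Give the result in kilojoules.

2065.9 kilojoules

In kilojoules:
  558 kilojoules → 558
  0.662 megajoules = 0.662 × 10^3 kilojoules = 662
  794000 joules = 794000 × 10^-3 kilojoules = 794
  51900 joules = 51900 × 10^-3 kilojoules = 51.9
Sum: 558 + 662 + 794 + 51.9 = 2065.9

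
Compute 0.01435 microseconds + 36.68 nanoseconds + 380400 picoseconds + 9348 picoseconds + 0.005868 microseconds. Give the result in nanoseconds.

446.646 nanoseconds

In nanoseconds:
  0.01435 microseconds = 0.01435 × 10^3 nanoseconds = 14.35
  36.68 nanoseconds → 36.68
  380400 picoseconds = 380400 × 10^-3 nanoseconds = 380.4
  9348 picoseconds = 9348 × 10^-3 nanoseconds = 9.348
  0.005868 microseconds = 0.005868 × 10^3 nanoseconds = 5.868
Sum: 14.35 + 36.68 + 380.4 + 9.348 + 5.868 = 446.646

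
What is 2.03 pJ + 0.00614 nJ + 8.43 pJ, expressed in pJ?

16.6 pJ

In pJ:
  2.03 pJ → 2.03
  0.00614 nJ = 0.00614e3 pJ = 6.14
  8.43 pJ → 8.43
Sum: 2.03 + 6.14 + 8.43 = 16.6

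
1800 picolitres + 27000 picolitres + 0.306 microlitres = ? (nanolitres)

In nanolitres:
  1800 picolitres = 1800 × 10⁻³ nanolitres = 1.8
  27000 picolitres = 27000 × 10⁻³ nanolitres = 27
  0.306 microlitres = 0.306 × 10³ nanolitres = 306
Sum: 1.8 + 27 + 306 = 334.8

334.8 nanolitres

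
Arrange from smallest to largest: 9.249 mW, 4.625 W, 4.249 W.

9.249 mW < 4.249 W < 4.625 W

9.249 mW = 0.009249 W
4.625 W = 4.625 W
4.249 W = 4.249 W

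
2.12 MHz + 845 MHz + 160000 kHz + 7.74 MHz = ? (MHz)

In MHz:
  2.12 MHz → 2.12
  845 MHz → 845
  160000 kHz = 160000 × 10^-3 MHz = 160
  7.74 MHz → 7.74
Sum: 2.12 + 845 + 160 + 7.74 = 1014.86

1014.86 MHz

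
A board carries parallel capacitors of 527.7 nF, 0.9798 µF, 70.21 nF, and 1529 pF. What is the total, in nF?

1579.239 nF

In nF:
  527.7 nF → 527.7
  0.9798 µF = 0.9798e3 nF = 979.8
  70.21 nF → 70.21
  1529 pF = 1529e-3 nF = 1.529
Sum: 527.7 + 979.8 + 70.21 + 1.529 = 1579.239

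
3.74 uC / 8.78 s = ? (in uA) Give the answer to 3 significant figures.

0.426 uA

(3.74 × 10^-6) / (8.78) = 0.42597 × 10^-6 A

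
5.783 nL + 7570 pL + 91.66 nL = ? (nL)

105.013 nL

In nL:
  5.783 nL → 5.783
  7570 pL = 7570 × 10⁻³ nL = 7.57
  91.66 nL → 91.66
Sum: 5.783 + 7.57 + 91.66 = 105.013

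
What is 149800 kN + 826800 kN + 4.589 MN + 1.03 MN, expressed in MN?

982.219 MN

In MN:
  149800 kN = 149800e-3 MN = 149.8
  826800 kN = 826800e-3 MN = 826.8
  4.589 MN → 4.589
  1.03 MN → 1.03
Sum: 149.8 + 826.8 + 4.589 + 1.03 = 982.219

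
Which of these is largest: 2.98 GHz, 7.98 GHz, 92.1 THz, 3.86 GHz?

92.1 THz

2.98 GHz = 2980000000 Hz
7.98 GHz = 7980000000 Hz
92.1 THz = 92100000000000 Hz
3.86 GHz = 3860000000 Hz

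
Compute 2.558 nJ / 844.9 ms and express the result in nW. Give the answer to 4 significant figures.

3.028 nW

(2.558 × 10^-9) / (844.9 × 10^-3) = 0.00302758 × 10^-6 W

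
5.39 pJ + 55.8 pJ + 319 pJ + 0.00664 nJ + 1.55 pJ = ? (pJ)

388.38 pJ

In pJ:
  5.39 pJ → 5.39
  55.8 pJ → 55.8
  319 pJ → 319
  0.00664 nJ = 0.00664e3 pJ = 6.64
  1.55 pJ → 1.55
Sum: 5.39 + 55.8 + 319 + 6.64 + 1.55 = 388.38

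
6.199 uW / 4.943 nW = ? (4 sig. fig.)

(6.199 × 10^-6) / (4.943 × 10^-9) = 1.2541 × 10^3

1254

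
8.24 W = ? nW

8240000000 nW

(no prefix) = 10^0, nano = 10^-9; factor is 10^9.
8.24 × 10^9 = 8240000000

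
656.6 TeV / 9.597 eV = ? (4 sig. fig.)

68420000000000

(656.6 × 10¹²) / (9.597) = 68.417 × 10¹²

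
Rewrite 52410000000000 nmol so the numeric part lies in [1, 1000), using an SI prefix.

= 52.41 × 10³ mol; 10³ is kilo.

52.41 kmol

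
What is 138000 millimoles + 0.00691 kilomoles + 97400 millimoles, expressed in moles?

In moles:
  138000 millimoles = 138000 × 10⁻³ moles = 138
  0.00691 kilomoles = 0.00691 × 10³ moles = 6.91
  97400 millimoles = 97400 × 10⁻³ moles = 97.4
Sum: 138 + 6.91 + 97.4 = 242.31

242.31 moles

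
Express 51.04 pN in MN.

pico = 10⁻¹², mega = 10⁶; factor is 10⁻¹⁸.
51.04 × 10⁻¹⁸ = 0.00000000000000005104

0.00000000000000005104 MN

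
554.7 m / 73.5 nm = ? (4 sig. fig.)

7547000000

(554.7) / (73.5 × 10^-9) = 7.5469 × 10^9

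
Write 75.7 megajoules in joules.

75700000 joules

mega = 10^6, (no prefix) = 10^0; factor is 10^6.
75.7 × 10^6 = 75700000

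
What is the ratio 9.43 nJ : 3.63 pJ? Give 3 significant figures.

2600

(9.43 × 10⁻⁹) / (3.63 × 10⁻¹²) = 2.598 × 10³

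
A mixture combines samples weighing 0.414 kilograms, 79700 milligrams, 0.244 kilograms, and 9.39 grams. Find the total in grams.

747.09 grams

In grams:
  0.414 kilograms = 0.414 × 10^3 grams = 414
  79700 milligrams = 79700 × 10^-3 grams = 79.7
  0.244 kilograms = 0.244 × 10^3 grams = 244
  9.39 grams → 9.39
Sum: 414 + 79.7 + 244 + 9.39 = 747.09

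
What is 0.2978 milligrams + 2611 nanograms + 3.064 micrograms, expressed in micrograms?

In micrograms:
  0.2978 milligrams = 0.2978 × 10³ micrograms = 297.8
  2611 nanograms = 2611 × 10⁻³ micrograms = 2.611
  3.064 micrograms → 3.064
Sum: 297.8 + 2.611 + 3.064 = 303.475

303.475 micrograms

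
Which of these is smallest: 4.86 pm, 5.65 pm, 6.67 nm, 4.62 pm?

4.62 pm

4.86 pm = 0.00000000000486 m
5.65 pm = 0.00000000000565 m
6.67 nm = 0.00000000667 m
4.62 pm = 0.00000000000462 m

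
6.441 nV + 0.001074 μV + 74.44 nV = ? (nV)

81.955 nV

In nV:
  6.441 nV → 6.441
  0.001074 μV = 0.001074 × 10^3 nV = 1.074
  74.44 nV → 74.44
Sum: 6.441 + 1.074 + 74.44 = 81.955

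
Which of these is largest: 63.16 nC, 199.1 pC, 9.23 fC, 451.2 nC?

451.2 nC

63.16 nC = 0.00000006316 C
199.1 pC = 0.0000000001991 C
9.23 fC = 0.00000000000000923 C
451.2 nC = 0.0000004512 C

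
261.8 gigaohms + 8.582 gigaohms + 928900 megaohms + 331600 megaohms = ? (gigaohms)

In gigaohms:
  261.8 gigaohms → 261.8
  8.582 gigaohms → 8.582
  928900 megaohms = 928900 × 10^-3 gigaohms = 928.9
  331600 megaohms = 331600 × 10^-3 gigaohms = 331.6
Sum: 261.8 + 8.582 + 928.9 + 331.6 = 1530.882

1530.882 gigaohms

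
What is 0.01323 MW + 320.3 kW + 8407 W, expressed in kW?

341.937 kW

In kW:
  0.01323 MW = 0.01323 × 10^3 kW = 13.23
  320.3 kW → 320.3
  8407 W = 8407 × 10^-3 kW = 8.407
Sum: 13.23 + 320.3 + 8.407 = 341.937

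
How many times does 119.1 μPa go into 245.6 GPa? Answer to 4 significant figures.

(245.6 × 10⁹) / (119.1 × 10⁻⁶) = 2.0621 × 10¹⁵

2062000000000000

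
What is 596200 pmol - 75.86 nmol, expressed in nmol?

In nmol:
  596200 pmol = 596200 × 10^-3 nmol = 596.2
  75.86 nmol → 75.86
Difference: 596.2 - 75.86 = 520.34

520.34 nmol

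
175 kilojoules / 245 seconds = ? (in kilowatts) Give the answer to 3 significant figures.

0.714 kilowatts

(175 × 10³) / (245) = 0.71429 × 10³ W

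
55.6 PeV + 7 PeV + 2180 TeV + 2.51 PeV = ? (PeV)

67.29 PeV

In PeV:
  55.6 PeV → 55.6
  7 PeV → 7
  2180 TeV = 2180 × 10⁻³ PeV = 2.18
  2.51 PeV → 2.51
Sum: 55.6 + 7 + 2.18 + 2.51 = 67.29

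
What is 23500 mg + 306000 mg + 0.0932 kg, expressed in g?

422.7 g

In g:
  23500 mg = 23500 × 10⁻³ g = 23.5
  306000 mg = 306000 × 10⁻³ g = 306
  0.0932 kg = 0.0932 × 10³ g = 93.2
Sum: 23.5 + 306 + 93.2 = 422.7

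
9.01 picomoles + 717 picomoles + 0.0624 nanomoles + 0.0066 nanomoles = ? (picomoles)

795.01 picomoles

In picomoles:
  9.01 picomoles → 9.01
  717 picomoles → 717
  0.0624 nanomoles = 0.0624 × 10³ picomoles = 62.4
  0.0066 nanomoles = 0.0066 × 10³ picomoles = 6.6
Sum: 9.01 + 717 + 62.4 + 6.6 = 795.01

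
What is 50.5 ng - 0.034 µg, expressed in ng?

In ng:
  50.5 ng → 50.5
  0.034 µg = 0.034 × 10^3 ng = 34
Difference: 50.5 - 34 = 16.5

16.5 ng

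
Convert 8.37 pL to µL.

0.00000837 µL

pico = 1e-12, micro = 1e-6; factor is 1e-6.
8.37 × 1e-6 = 0.00000837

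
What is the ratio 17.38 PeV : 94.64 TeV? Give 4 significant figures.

(17.38 × 10¹⁵) / (94.64 × 10¹²) = 0.18364 × 10³

183.6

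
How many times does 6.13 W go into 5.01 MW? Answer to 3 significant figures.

(5.01e6) / (6.13) = 0.8173e6

817000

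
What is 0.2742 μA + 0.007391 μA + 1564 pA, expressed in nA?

283.155 nA

In nA:
  0.2742 μA = 0.2742 × 10^3 nA = 274.2
  0.007391 μA = 0.007391 × 10^3 nA = 7.391
  1564 pA = 1564 × 10^-3 nA = 1.564
Sum: 274.2 + 7.391 + 1.564 = 283.155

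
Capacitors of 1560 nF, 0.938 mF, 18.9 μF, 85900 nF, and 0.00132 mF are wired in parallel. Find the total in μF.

1045.68 μF

In μF:
  1560 nF = 1560 × 10^-3 μF = 1.56
  0.938 mF = 0.938 × 10^3 μF = 938
  18.9 μF → 18.9
  85900 nF = 85900 × 10^-3 μF = 85.9
  0.00132 mF = 0.00132 × 10^3 μF = 1.32
Sum: 1.56 + 938 + 18.9 + 85.9 + 1.32 = 1045.68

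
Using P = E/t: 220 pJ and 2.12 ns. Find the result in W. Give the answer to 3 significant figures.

(220 × 10⁻¹²) / (2.12 × 10⁻⁹) = 103.77 × 10⁻³ W

0.104 W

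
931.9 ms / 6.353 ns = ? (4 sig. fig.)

(931.9 × 10^-3) / (6.353 × 10^-9) = 146.69 × 10^6

146700000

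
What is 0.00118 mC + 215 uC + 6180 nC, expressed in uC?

In uC:
  0.00118 mC = 0.00118 × 10³ uC = 1.18
  215 uC → 215
  6180 nC = 6180 × 10⁻³ uC = 6.18
Sum: 1.18 + 215 + 6.18 = 222.36

222.36 uC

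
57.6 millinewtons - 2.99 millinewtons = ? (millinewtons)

54.61 millinewtons

In millinewtons:
  57.6 millinewtons → 57.6
  2.99 millinewtons → 2.99
Difference: 57.6 - 2.99 = 54.61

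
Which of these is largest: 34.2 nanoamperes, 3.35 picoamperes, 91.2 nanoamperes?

91.2 nanoamperes

34.2 nanoamperes = 0.0000000342 amperes
3.35 picoamperes = 0.00000000000335 amperes
91.2 nanoamperes = 0.0000000912 amperes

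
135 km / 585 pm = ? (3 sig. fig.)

231000000000000

(135e3) / (585e-12) = 0.2308e15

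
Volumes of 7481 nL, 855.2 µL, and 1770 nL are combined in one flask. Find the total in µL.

864.451 µL

In µL:
  7481 nL = 7481 × 10⁻³ µL = 7.481
  855.2 µL → 855.2
  1770 nL = 1770 × 10⁻³ µL = 1.77
Sum: 7.481 + 855.2 + 1.77 = 864.451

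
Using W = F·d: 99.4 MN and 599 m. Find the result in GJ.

99.4 × 10⁶ × 599 = 59540.6 × 10⁶ J

59.5406 GJ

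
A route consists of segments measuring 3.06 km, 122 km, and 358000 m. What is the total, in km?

In km:
  3.06 km → 3.06
  122 km → 122
  358000 m = 358000e-3 km = 358
Sum: 3.06 + 122 + 358 = 483.06

483.06 km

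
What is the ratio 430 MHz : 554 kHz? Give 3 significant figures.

776

(430 × 10⁶) / (554 × 10³) = 0.7762 × 10³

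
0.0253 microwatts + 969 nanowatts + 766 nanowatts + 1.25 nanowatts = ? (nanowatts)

In nanowatts:
  0.0253 microwatts = 0.0253 × 10³ nanowatts = 25.3
  969 nanowatts → 969
  766 nanowatts → 766
  1.25 nanowatts → 1.25
Sum: 25.3 + 969 + 766 + 1.25 = 1761.55

1761.55 nanowatts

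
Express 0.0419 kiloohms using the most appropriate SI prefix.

= 41.9 ohms; mantissa already in [1, 1000).

41.9 ohms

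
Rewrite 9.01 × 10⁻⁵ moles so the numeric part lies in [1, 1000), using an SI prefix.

= 90.1 × 10⁻⁶ moles; 10⁻⁶ is micro.

90.1 micromoles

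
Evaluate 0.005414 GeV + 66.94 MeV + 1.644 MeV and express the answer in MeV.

73.998 MeV

In MeV:
  0.005414 GeV = 0.005414e3 MeV = 5.414
  66.94 MeV → 66.94
  1.644 MeV → 1.644
Sum: 5.414 + 66.94 + 1.644 = 73.998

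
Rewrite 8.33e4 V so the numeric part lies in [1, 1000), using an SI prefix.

= 83.3e3 V; 1e3 is kilo.

83.3 kV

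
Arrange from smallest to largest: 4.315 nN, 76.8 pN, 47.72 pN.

47.72 pN < 76.8 pN < 4.315 nN

4.315 nN = 0.000000004315 N
76.8 pN = 0.0000000000768 N
47.72 pN = 0.00000000004772 N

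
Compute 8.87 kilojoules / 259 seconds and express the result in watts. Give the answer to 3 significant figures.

34.2 watts

(8.87 × 10³) / (259) = 0.034247 × 10³ W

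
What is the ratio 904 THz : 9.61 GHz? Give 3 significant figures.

(904 × 10^12) / (9.61 × 10^9) = 94.07 × 10^3

94100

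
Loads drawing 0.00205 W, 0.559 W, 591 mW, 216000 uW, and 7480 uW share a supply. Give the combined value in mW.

1375.53 mW

In mW:
  0.00205 W = 0.00205 × 10^3 mW = 2.05
  0.559 W = 0.559 × 10^3 mW = 559
  591 mW → 591
  216000 uW = 216000 × 10^-3 mW = 216
  7480 uW = 7480 × 10^-3 mW = 7.48
Sum: 2.05 + 559 + 591 + 216 + 7.48 = 1375.53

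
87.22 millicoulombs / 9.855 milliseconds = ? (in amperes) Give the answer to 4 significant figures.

(87.22 × 10^-3) / (9.855 × 10^-3) = 8.85033 A

8.850 amperes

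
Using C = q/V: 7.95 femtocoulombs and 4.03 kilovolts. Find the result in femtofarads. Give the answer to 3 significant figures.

(7.95 × 10^-15) / (4.03 × 10^3) = 1.9727 × 10^-18 F

0.00197 femtofarads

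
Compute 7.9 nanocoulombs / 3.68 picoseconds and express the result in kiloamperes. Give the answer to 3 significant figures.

(7.9 × 10^-9) / (3.68 × 10^-12) = 2.1467 × 10^3 A

2.15 kiloamperes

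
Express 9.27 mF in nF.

milli = 1e-3, nano = 1e-9; factor is 1e6.
9.27 × 1e6 = 9270000

9270000 nF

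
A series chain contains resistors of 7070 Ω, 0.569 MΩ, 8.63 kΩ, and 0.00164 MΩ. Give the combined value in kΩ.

586.34 kΩ

In kΩ:
  7070 Ω = 7070 × 10⁻³ kΩ = 7.07
  0.569 MΩ = 0.569 × 10³ kΩ = 569
  8.63 kΩ → 8.63
  0.00164 MΩ = 0.00164 × 10³ kΩ = 1.64
Sum: 7.07 + 569 + 8.63 + 1.64 = 586.34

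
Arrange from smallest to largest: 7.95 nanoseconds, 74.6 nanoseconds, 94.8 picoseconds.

7.95 nanoseconds = 0.00000000795 seconds
74.6 nanoseconds = 0.0000000746 seconds
94.8 picoseconds = 0.0000000000948 seconds

94.8 picoseconds < 7.95 nanoseconds < 74.6 nanoseconds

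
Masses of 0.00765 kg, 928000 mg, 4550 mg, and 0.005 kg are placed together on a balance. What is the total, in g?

945.2 g

In g:
  0.00765 kg = 0.00765 × 10³ g = 7.65
  928000 mg = 928000 × 10⁻³ g = 928
  4550 mg = 4550 × 10⁻³ g = 4.55
  0.005 kg = 0.005 × 10³ g = 5
Sum: 7.65 + 928 + 4.55 + 5 = 945.2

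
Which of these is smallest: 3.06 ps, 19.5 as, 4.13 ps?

19.5 as

3.06 ps = 0.00000000000306 s
19.5 as = 0.0000000000000000195 s
4.13 ps = 0.00000000000413 s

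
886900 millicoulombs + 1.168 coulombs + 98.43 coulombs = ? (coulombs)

In coulombs:
  886900 millicoulombs = 886900e-3 coulombs = 886.9
  1.168 coulombs → 1.168
  98.43 coulombs → 98.43
Sum: 886.9 + 1.168 + 98.43 = 986.498

986.498 coulombs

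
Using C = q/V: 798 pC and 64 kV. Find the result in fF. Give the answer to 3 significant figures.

(798e-12) / (64e3) = 12.469e-15 F

12.5 fF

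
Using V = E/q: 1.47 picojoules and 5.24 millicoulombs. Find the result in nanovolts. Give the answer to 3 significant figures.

0.281 nanovolts

(1.47 × 10^-12) / (5.24 × 10^-3) = 0.28053 × 10^-9 V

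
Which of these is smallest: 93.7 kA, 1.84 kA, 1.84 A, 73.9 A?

93.7 kA = 93700 A
1.84 kA = 1840 A
1.84 A = 1.84 A
73.9 A = 73.9 A

1.84 A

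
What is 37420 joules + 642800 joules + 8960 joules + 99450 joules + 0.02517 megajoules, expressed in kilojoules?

In kilojoules:
  37420 joules = 37420e-3 kilojoules = 37.42
  642800 joules = 642800e-3 kilojoules = 642.8
  8960 joules = 8960e-3 kilojoules = 8.96
  99450 joules = 99450e-3 kilojoules = 99.45
  0.02517 megajoules = 0.02517e3 kilojoules = 25.17
Sum: 37.42 + 642.8 + 8.96 + 99.45 + 25.17 = 813.8

813.8 kilojoules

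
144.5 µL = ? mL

0.1445 mL

micro = 1e-6, milli = 1e-3; factor is 1e-3.
144.5 × 1e-3 = 0.1445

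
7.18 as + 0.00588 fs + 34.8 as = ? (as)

In as:
  7.18 as → 7.18
  0.00588 fs = 0.00588 × 10³ as = 5.88
  34.8 as → 34.8
Sum: 7.18 + 5.88 + 34.8 = 47.86

47.86 as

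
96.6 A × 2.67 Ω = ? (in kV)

96.6 × 2.67 = 257.922 V

0.257922 kV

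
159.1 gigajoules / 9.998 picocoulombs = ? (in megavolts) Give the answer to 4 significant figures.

(159.1e9) / (9.998e-12) = 15.9132e21 V

15910000000000000 megavolts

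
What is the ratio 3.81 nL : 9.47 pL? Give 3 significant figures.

402

(3.81 × 10⁻⁹) / (9.47 × 10⁻¹²) = 0.4023 × 10³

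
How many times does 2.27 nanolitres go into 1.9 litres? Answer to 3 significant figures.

837000000

(1.9) / (2.27 × 10^-9) = 0.837 × 10^9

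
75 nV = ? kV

0.000000000075 kV

nano = 1e-9, kilo = 1e3; factor is 1e-12.
75 × 1e-12 = 0.000000000075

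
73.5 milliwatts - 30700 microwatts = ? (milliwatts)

42.8 milliwatts

In milliwatts:
  73.5 milliwatts → 73.5
  30700 microwatts = 30700 × 10⁻³ milliwatts = 30.7
Difference: 73.5 - 30.7 = 42.8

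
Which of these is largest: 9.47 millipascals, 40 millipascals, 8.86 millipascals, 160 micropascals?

9.47 millipascals = 0.00947 pascals
40 millipascals = 0.04 pascals
8.86 millipascals = 0.00886 pascals
160 micropascals = 0.00016 pascals

40 millipascals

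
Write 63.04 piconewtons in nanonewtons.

0.06304 nanonewtons

pico = 10⁻¹², nano = 10⁻⁹; factor is 10⁻³.
63.04 × 10⁻³ = 0.06304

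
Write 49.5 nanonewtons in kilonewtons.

0.0000000000495 kilonewtons

nano = 10^-9, kilo = 10^3; factor is 10^-12.
49.5 × 10^-12 = 0.0000000000495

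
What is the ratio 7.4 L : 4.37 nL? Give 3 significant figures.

(7.4) / (4.37e-9) = 1.693e9

1690000000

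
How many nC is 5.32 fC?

femto = 1e-15, nano = 1e-9; factor is 1e-6.
5.32 × 1e-6 = 0.00000532

0.00000532 nC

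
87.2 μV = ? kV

0.0000000872 kV

micro = 10⁻⁶, kilo = 10³; factor is 10⁻⁹.
87.2 × 10⁻⁹ = 0.0000000872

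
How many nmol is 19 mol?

19000000000 nmol

(no prefix) = 10⁰, nano = 10⁻⁹; factor is 10⁹.
19 × 10⁹ = 19000000000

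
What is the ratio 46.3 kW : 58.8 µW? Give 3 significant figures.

787000000

(46.3 × 10^3) / (58.8 × 10^-6) = 0.7874 × 10^9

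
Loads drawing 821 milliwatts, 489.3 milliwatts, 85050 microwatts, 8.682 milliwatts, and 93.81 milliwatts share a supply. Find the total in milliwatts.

1497.842 milliwatts

In milliwatts:
  821 milliwatts → 821
  489.3 milliwatts → 489.3
  85050 microwatts = 85050 × 10^-3 milliwatts = 85.05
  8.682 milliwatts → 8.682
  93.81 milliwatts → 93.81
Sum: 821 + 489.3 + 85.05 + 8.682 + 93.81 = 1497.842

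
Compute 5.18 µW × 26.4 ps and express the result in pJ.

5.18 × 10^-6 × 26.4 × 10^-12 = 136.752 × 10^-18 J

0.000136752 pJ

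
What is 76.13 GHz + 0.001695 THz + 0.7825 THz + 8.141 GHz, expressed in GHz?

In GHz:
  76.13 GHz → 76.13
  0.001695 THz = 0.001695e3 GHz = 1.695
  0.7825 THz = 0.7825e3 GHz = 782.5
  8.141 GHz → 8.141
Sum: 76.13 + 1.695 + 782.5 + 8.141 = 868.466

868.466 GHz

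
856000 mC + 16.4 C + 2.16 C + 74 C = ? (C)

948.56 C

In C:
  856000 mC = 856000e-3 C = 856
  16.4 C → 16.4
  2.16 C → 2.16
  74 C → 74
Sum: 856 + 16.4 + 2.16 + 74 = 948.56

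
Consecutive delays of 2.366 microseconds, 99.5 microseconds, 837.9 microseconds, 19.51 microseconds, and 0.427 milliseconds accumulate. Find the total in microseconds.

1386.276 microseconds

In microseconds:
  2.366 microseconds → 2.366
  99.5 microseconds → 99.5
  837.9 microseconds → 837.9
  19.51 microseconds → 19.51
  0.427 milliseconds = 0.427 × 10^3 microseconds = 427
Sum: 2.366 + 99.5 + 837.9 + 19.51 + 427 = 1386.276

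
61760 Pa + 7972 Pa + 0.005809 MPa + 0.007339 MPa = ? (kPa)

82.88 kPa

In kPa:
  61760 Pa = 61760 × 10^-3 kPa = 61.76
  7972 Pa = 7972 × 10^-3 kPa = 7.972
  0.005809 MPa = 0.005809 × 10^3 kPa = 5.809
  0.007339 MPa = 0.007339 × 10^3 kPa = 7.339
Sum: 61.76 + 7.972 + 5.809 + 7.339 = 82.88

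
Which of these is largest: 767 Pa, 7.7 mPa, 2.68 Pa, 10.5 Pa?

767 Pa = 767 Pa
7.7 mPa = 0.0077 Pa
2.68 Pa = 2.68 Pa
10.5 Pa = 10.5 Pa

767 Pa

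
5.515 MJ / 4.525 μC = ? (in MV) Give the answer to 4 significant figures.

(5.515e6) / (4.525e-6) = 1.21878e12 V

1219000 MV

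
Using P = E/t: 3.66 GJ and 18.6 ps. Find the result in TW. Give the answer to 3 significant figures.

(3.66 × 10⁹) / (18.6 × 10⁻¹²) = 0.19677 × 10²¹ W

197000000 TW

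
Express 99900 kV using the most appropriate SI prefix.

= 99.9e6 V; 1e6 is mega.

99.9 MV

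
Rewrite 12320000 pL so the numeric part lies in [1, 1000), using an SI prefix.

12.32 µL

= 12.32 × 10⁻⁶ L; 10⁻⁶ is micro.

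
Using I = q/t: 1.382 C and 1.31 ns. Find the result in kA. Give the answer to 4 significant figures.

(1.382) / (1.31 × 10⁻⁹) = 1.05496 × 10⁹ A

1055000 kA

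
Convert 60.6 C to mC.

(no prefix) = 10^0, milli = 10^-3; factor is 10^3.
60.6 × 10^3 = 60600

60600 mC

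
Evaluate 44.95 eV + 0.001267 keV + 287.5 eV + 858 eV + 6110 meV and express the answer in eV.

1197.827 eV

In eV:
  44.95 eV → 44.95
  0.001267 keV = 0.001267e3 eV = 1.267
  287.5 eV → 287.5
  858 eV → 858
  6110 meV = 6110e-3 eV = 6.11
Sum: 44.95 + 1.267 + 287.5 + 858 + 6.11 = 1197.827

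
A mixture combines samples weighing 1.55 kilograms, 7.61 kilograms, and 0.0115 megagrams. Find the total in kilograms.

20.66 kilograms

In kilograms:
  1.55 kilograms → 1.55
  7.61 kilograms → 7.61
  0.0115 megagrams = 0.0115 × 10^3 kilograms = 11.5
Sum: 1.55 + 7.61 + 11.5 = 20.66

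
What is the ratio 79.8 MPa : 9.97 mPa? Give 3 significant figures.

(79.8e6) / (9.97e-3) = 8.004e9

8000000000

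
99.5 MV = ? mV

99500000000 mV

mega = 1e6, milli = 1e-3; factor is 1e9.
99.5 × 1e9 = 99500000000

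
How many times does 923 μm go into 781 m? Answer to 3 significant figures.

846000

(781) / (923 × 10^-6) = 0.8462 × 10^6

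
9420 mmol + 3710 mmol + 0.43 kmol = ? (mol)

In mol:
  9420 mmol = 9420 × 10^-3 mol = 9.42
  3710 mmol = 3710 × 10^-3 mol = 3.71
  0.43 kmol = 0.43 × 10^3 mol = 430
Sum: 9.42 + 3.71 + 430 = 443.13

443.13 mol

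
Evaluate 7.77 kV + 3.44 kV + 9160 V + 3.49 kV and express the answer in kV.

23.86 kV

In kV:
  7.77 kV → 7.77
  3.44 kV → 3.44
  9160 V = 9160 × 10^-3 kV = 9.16
  3.49 kV → 3.49
Sum: 7.77 + 3.44 + 9.16 + 3.49 = 23.86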